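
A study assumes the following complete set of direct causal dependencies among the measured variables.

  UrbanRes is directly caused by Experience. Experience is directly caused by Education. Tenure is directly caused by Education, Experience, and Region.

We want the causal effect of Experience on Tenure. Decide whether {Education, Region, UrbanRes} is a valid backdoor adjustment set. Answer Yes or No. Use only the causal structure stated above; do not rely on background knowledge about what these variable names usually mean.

No

Backdoor paths from Experience to Tenure (paths whose first edge points into Experience):
  P1: Experience <- Education -> Tenure
Condition 1 (no descendant of Experience in the set): FAILS — UrbanRes is a descendant of Experience.
Condition 2 (every backdoor path blocked by {Education, Region, UrbanRes}):
  P1: blocked at fork node Education ∈ conditioning set.
{Education, Region, UrbanRes} does not satisfy the backdoor criterion.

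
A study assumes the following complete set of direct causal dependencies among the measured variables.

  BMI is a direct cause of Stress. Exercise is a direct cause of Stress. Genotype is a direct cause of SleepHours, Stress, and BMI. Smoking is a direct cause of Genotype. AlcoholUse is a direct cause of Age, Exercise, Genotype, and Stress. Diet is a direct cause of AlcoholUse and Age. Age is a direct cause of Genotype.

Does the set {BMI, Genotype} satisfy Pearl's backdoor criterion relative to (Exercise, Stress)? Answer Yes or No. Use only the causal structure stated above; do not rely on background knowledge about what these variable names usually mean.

Backdoor paths from Exercise to Stress (paths whose first edge points into Exercise):
  P1: Exercise <- AlcoholUse <- Diet -> Age -> Genotype -> BMI -> Stress
  P2: Exercise <- AlcoholUse <- Diet -> Age -> Genotype -> Stress
  P3: Exercise <- AlcoholUse -> Age -> Genotype -> BMI -> Stress
  P4: Exercise <- AlcoholUse -> Age -> Genotype -> Stress
  P5: Exercise <- AlcoholUse -> Genotype -> BMI -> Stress
  P6: Exercise <- AlcoholUse -> Genotype -> Stress
  P7: Exercise <- AlcoholUse -> Stress
Condition 1 (no descendant of Exercise in the set): holds — descendants of Exercise are {Stress}; none are in {BMI, Genotype}.
Condition 2 (every backdoor path blocked by {BMI, Genotype}):
  P1: blocked at chain node Genotype ∈ conditioning set.
  P2: blocked at chain node Genotype ∈ conditioning set.
  P3: blocked at chain node Genotype ∈ conditioning set.
  P4: blocked at chain node Genotype ∈ conditioning set.
  P5: blocked at chain node Genotype ∈ conditioning set.
  P6: blocked at chain node Genotype ∈ conditioning set.
  P7: open — no interior node is in the conditioning set.
{BMI, Genotype} does not satisfy the backdoor criterion.

No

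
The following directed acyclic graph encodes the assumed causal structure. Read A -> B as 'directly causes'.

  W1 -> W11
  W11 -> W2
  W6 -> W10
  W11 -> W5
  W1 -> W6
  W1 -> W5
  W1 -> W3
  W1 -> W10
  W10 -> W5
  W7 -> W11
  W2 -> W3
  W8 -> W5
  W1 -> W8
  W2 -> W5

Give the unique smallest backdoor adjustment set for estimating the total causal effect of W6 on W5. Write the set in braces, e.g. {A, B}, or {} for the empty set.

{W1}

Variables eligible for adjustment (non-descendants of W6, excluding W6 and W5): {W1, W11, W2, W3, W7, W8}.
Backdoor paths from W6 to W5:
  P1: W6 <- W1 -> W11 -> W2 -> W5
  P2: W6 <- W1 -> W11 -> W5
  P3: W6 <- W1 -> W8 -> W5
  P4: W6 <- W1 -> W10 -> W5
  P5: W6 <- W1 -> W3 <- W2 <- W11 -> W5
  P6: W6 <- W1 -> W3 <- W2 -> W5
  P7: W6 <- W1 -> W5
The empty set is not sufficient: P1 (W6 <- W1 -> W11 -> W2 -> W5) has no collider blocking it and no conditioned non-collider, so it is open.
Try {W1}:
  P1: blocked at fork node W1 ∈ conditioning set.
  P2: blocked at fork node W1 ∈ conditioning set.
  P3: blocked at fork node W1 ∈ conditioning set.
  P4: blocked at fork node W1 ∈ conditioning set.
  P5: blocked at fork node W1 ∈ conditioning set.
  P6: blocked at fork node W1 ∈ conditioning set.
  P7: blocked at fork node W1 ∈ conditioning set.
{W1} contains no descendant of W6 and blocks every backdoor path.
No other singleton works — e.g. {W7} leaves P1 open — so {W1} is the unique smallest valid adjustment set.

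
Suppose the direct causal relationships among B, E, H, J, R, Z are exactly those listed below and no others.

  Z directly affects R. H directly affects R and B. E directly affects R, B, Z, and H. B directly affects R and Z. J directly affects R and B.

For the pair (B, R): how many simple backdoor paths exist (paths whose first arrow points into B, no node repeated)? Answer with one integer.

7

A backdoor path from B to R is any simple undirected path whose first edge points into B (i.e. leaves B via a parent).
Parents of B: {E, H, J}.
Enumerating:
  P1: B <- E -> H -> R
  P2: B <- E -> Z -> R
  P3: B <- E -> R
  P4: B <- H <- E -> Z -> R
  P5: B <- H <- E -> R
  P6: B <- H -> R
  P7: B <- J -> R
That exhausts the simple backdoor paths. Count: 7.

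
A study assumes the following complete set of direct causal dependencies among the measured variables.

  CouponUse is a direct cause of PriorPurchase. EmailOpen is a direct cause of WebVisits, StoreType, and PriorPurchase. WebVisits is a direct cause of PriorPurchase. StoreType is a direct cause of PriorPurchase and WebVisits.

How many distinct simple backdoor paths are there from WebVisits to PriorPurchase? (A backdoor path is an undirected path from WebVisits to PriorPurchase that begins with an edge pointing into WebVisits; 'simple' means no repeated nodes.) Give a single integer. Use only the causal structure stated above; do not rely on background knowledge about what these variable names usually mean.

A backdoor path from WebVisits to PriorPurchase is any simple undirected path whose first edge points into WebVisits (i.e. leaves WebVisits via a parent).
Parents of WebVisits: {EmailOpen, StoreType}.
Enumerating:
  P1: WebVisits <- EmailOpen -> StoreType -> PriorPurchase
  P2: WebVisits <- EmailOpen -> PriorPurchase
  P3: WebVisits <- StoreType <- EmailOpen -> PriorPurchase
  P4: WebVisits <- StoreType -> PriorPurchase
That exhausts the simple backdoor paths. Count: 4.

4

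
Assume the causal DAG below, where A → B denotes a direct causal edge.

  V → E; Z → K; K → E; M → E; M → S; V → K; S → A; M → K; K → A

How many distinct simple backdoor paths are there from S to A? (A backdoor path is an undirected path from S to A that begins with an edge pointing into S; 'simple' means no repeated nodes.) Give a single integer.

A backdoor path from S to A is any simple undirected path whose first edge points into S (i.e. leaves S via a parent).
Parents of S: {M}.
Enumerating:
  P1: S <- M -> K -> A
  P2: S <- M -> E <- V -> K -> A
  P3: S <- M -> E <- K -> A
That exhausts the simple backdoor paths. Count: 3.

3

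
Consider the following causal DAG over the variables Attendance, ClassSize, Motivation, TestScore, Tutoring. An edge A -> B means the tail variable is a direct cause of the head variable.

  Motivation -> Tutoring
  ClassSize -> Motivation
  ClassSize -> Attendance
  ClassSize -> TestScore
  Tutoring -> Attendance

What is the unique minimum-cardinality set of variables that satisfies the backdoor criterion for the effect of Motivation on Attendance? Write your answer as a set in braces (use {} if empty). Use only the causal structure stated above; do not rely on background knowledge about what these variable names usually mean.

Variables eligible for adjustment (non-descendants of Motivation, excluding Motivation and Attendance): {ClassSize, TestScore}.
Backdoor paths from Motivation to Attendance:
  P1: Motivation <- ClassSize -> Attendance
The empty set is not sufficient: P1 (Motivation <- ClassSize -> Attendance) has no collider blocking it and no conditioned non-collider, so it is open.
Try {ClassSize}:
  P1: blocked at fork node ClassSize ∈ conditioning set.
{ClassSize} contains no descendant of Motivation and blocks every backdoor path.
No other singleton works — e.g. {TestScore} leaves P1 open — so {ClassSize} is the unique smallest valid adjustment set.

{ClassSize}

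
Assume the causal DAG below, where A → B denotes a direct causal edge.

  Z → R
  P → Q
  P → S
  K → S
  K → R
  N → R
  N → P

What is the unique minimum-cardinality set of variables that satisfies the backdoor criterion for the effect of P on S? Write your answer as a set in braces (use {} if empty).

Variables eligible for adjustment (non-descendants of P, excluding P and S): {K, N, R, Z}.
Backdoor paths from P to S:
  P1: P <- N -> R <- K -> S
Each backdoor path contains an unconditioned collider, so every path is already blocked with the empty conditioning set:
  P1: blocked at collider R (neither it nor any descendant is in the conditioning set).
The empty set is therefore the unique smallest valid set.

{}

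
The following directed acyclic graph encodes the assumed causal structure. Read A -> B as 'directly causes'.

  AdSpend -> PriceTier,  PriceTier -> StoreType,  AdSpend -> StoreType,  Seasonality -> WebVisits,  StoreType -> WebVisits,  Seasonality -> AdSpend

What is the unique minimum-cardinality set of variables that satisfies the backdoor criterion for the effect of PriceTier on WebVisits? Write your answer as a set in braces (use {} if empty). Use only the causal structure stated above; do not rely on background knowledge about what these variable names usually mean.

Variables eligible for adjustment (non-descendants of PriceTier, excluding PriceTier and WebVisits): {AdSpend, Seasonality}.
Backdoor paths from PriceTier to WebVisits:
  P1: PriceTier <- AdSpend <- Seasonality -> WebVisits
  P2: PriceTier <- AdSpend -> StoreType -> WebVisits
The empty set is not sufficient: P1 (PriceTier <- AdSpend <- Seasonality -> WebVisits) has no collider blocking it and no conditioned non-collider, so it is open.
Try {AdSpend}:
  P1: blocked at chain node AdSpend ∈ conditioning set.
  P2: blocked at fork node AdSpend ∈ conditioning set.
{AdSpend} contains no descendant of PriceTier and blocks every backdoor path.
No other singleton works — e.g. {Seasonality} leaves P2 open — so {AdSpend} is the unique smallest valid adjustment set.

{AdSpend}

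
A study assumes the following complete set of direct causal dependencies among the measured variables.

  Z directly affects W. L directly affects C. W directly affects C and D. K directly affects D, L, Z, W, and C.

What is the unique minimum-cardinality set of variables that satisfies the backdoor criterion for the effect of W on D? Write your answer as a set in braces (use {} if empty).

Variables eligible for adjustment (non-descendants of W, excluding W and D): {K, L, Z}.
Backdoor paths from W to D:
  P1: W <- K -> D
  P2: W <- Z <- K -> D
The empty set is not sufficient: P1 (W <- K -> D) has no collider blocking it and no conditioned non-collider, so it is open.
Try {K}:
  P1: blocked at fork node K ∈ conditioning set.
  P2: blocked at fork node K ∈ conditioning set.
{K} contains no descendant of W and blocks every backdoor path.
No other singleton works — e.g. {Z} leaves P1 open — so {K} is the unique smallest valid adjustment set.

{K}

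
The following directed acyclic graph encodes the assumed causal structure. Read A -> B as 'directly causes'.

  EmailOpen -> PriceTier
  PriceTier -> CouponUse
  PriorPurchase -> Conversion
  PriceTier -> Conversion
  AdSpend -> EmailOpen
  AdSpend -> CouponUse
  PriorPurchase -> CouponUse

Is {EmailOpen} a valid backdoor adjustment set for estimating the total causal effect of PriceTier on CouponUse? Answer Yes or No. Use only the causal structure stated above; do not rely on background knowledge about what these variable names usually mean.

Yes

Backdoor paths from PriceTier to CouponUse (paths whose first edge points into PriceTier):
  P1: PriceTier <- EmailOpen <- AdSpend -> CouponUse
Condition 1 (no descendant of PriceTier in the set): holds — descendants of PriceTier are {Conversion, CouponUse}; none are in {EmailOpen}.
Condition 2 (every backdoor path blocked by {EmailOpen}):
  P1: blocked at chain node EmailOpen ∈ conditioning set.
{EmailOpen} satisfies the backdoor criterion.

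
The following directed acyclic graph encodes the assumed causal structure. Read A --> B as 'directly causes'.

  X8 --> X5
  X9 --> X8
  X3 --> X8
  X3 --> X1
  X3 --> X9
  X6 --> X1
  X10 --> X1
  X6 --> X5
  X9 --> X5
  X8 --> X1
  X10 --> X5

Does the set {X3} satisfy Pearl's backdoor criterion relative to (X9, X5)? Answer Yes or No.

Backdoor paths from X9 to X5 (paths whose first edge points into X9):
  P1: X9 <- X3 -> X8 -> X1 <- X6 -> X5
  P2: X9 <- X3 -> X8 -> X1 <- X10 -> X5
  P3: X9 <- X3 -> X8 -> X5
  P4: X9 <- X3 -> X1 <- X6 -> X5
  P5: X9 <- X3 -> X1 <- X10 -> X5
  P6: X9 <- X3 -> X1 <- X8 -> X5
Condition 1 (no descendant of X9 in the set): holds — descendants of X9 are {X1, X5, X8}; none are in {X3}.
Condition 2 (every backdoor path blocked by {X3}):
  P1: blocked at fork node X3 ∈ conditioning set.
  P2: blocked at fork node X3 ∈ conditioning set.
  P3: blocked at fork node X3 ∈ conditioning set.
  P4: blocked at fork node X3 ∈ conditioning set.
  P5: blocked at fork node X3 ∈ conditioning set.
  P6: blocked at fork node X3 ∈ conditioning set.
{X3} satisfies the backdoor criterion.

Yes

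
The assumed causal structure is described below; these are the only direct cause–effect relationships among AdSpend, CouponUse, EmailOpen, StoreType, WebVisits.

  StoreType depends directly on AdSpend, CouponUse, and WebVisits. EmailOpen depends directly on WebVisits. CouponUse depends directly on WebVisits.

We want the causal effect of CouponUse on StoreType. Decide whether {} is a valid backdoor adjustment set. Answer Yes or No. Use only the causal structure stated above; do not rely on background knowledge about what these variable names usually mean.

No

Backdoor paths from CouponUse to StoreType (paths whose first edge points into CouponUse):
  P1: CouponUse <- WebVisits -> StoreType
Condition 1 (no descendant of CouponUse in the set): holds — descendants of CouponUse are {StoreType}; none are in {}.
Condition 2 (every backdoor path blocked by {}):
  P1: open — no interior node is in the conditioning set.
{} does not satisfy the backdoor criterion.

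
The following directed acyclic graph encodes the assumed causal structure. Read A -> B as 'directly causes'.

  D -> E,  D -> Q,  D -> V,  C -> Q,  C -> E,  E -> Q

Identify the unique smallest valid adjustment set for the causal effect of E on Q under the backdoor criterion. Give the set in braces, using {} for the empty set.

{C, D}

Variables eligible for adjustment (non-descendants of E, excluding E and Q): {C, D, V}.
Backdoor paths from E to Q:
  P1: E <- D -> Q
  P2: E <- C -> Q
The empty set is not sufficient: P1 (E <- D -> Q) has no collider blocking it and no conditioned non-collider, so it is open.
Try {C, D}:
  P1: blocked at fork node D ∈ conditioning set.
  P2: blocked at fork node C ∈ conditioning set.
{C, D} contains no descendant of E and blocks every backdoor path.
Every element of {C, D} is needed (dropping C leaves P2 open; dropping D leaves P1 open), so no proper subset is valid.
Among all size-2 subsets of the eligible variables, only {C, D} blocks every backdoor path, so it is the unique smallest valid adjustment set.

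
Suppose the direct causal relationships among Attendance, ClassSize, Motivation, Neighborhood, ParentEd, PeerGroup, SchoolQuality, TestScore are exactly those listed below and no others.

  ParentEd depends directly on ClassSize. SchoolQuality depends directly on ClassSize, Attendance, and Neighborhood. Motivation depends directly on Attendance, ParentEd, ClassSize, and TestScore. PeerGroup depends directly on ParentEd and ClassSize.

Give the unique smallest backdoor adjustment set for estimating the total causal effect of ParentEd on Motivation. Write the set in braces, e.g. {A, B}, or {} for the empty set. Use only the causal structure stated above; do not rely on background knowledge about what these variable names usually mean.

Variables eligible for adjustment (non-descendants of ParentEd, excluding ParentEd and Motivation): {Attendance, ClassSize, Neighborhood, SchoolQuality, TestScore}.
Backdoor paths from ParentEd to Motivation:
  P1: ParentEd <- ClassSize -> Motivation
  P2: ParentEd <- ClassSize -> SchoolQuality <- Attendance -> Motivation
The empty set is not sufficient: P1 (ParentEd <- ClassSize -> Motivation) has no collider blocking it and no conditioned non-collider, so it is open.
Try {ClassSize}:
  P1: blocked at fork node ClassSize ∈ conditioning set.
  P2: blocked at fork node ClassSize ∈ conditioning set.
{ClassSize} contains no descendant of ParentEd and blocks every backdoor path.
No other singleton works — e.g. {Attendance} leaves P1 open — so {ClassSize} is the unique smallest valid adjustment set.

{ClassSize}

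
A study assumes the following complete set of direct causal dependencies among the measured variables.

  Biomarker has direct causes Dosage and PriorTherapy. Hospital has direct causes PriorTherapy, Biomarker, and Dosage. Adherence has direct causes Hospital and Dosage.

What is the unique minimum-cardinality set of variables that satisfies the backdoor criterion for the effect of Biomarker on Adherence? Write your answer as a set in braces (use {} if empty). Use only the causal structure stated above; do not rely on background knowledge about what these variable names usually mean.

{Dosage, PriorTherapy}

Variables eligible for adjustment (non-descendants of Biomarker, excluding Biomarker and Adherence): {Dosage, PriorTherapy}.
Backdoor paths from Biomarker to Adherence:
  P1: Biomarker <- PriorTherapy -> Hospital <- Dosage -> Adherence
  P2: Biomarker <- PriorTherapy -> Hospital -> Adherence
  P3: Biomarker <- Dosage -> Hospital -> Adherence
  P4: Biomarker <- Dosage -> Adherence
The empty set is not sufficient: P2 (Biomarker <- PriorTherapy -> Hospital -> Adherence) has no collider blocking it and no conditioned non-collider, so it is open.
Try {Dosage, PriorTherapy}:
  P1: blocked at fork node PriorTherapy ∈ conditioning set.
  P2: blocked at fork node PriorTherapy ∈ conditioning set.
  P3: blocked at fork node Dosage ∈ conditioning set.
  P4: blocked at fork node Dosage ∈ conditioning set.
{Dosage, PriorTherapy} contains no descendant of Biomarker and blocks every backdoor path.
Every element of {Dosage, PriorTherapy} is needed (dropping Dosage leaves P3 open; dropping PriorTherapy leaves P2 open), so no proper subset is valid.
Among all size-2 subsets of the eligible variables, only {Dosage, PriorTherapy} blocks every backdoor path, so it is the unique smallest valid adjustment set.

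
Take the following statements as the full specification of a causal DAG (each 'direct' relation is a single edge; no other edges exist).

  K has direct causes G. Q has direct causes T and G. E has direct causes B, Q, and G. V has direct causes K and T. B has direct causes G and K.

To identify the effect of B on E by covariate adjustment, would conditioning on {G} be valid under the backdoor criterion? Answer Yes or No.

Backdoor paths from B to E (paths whose first edge points into B):
  P1: B <- G -> K -> V <- T -> Q -> E
  P2: B <- G -> Q -> E
  P3: B <- G -> E
  P4: B <- K <- G -> Q -> E
  P5: B <- K <- G -> E
  P6: B <- K -> V <- T -> Q <- G -> E
  P7: B <- K -> V <- T -> Q -> E
Condition 1 (no descendant of B in the set): holds — descendants of B are {E}; none are in {G}.
Condition 2 (every backdoor path blocked by {G}):
  P1: blocked at fork node G ∈ conditioning set.
  P2: blocked at fork node G ∈ conditioning set.
  P3: blocked at fork node G ∈ conditioning set.
  P4: blocked at fork node G ∈ conditioning set.
  P5: blocked at fork node G ∈ conditioning set.
  P6: blocked at collider V (neither it nor any descendant is in the conditioning set).
  P7: blocked at collider V (neither it nor any descendant is in the conditioning set).
{G} satisfies the backdoor criterion.

Yes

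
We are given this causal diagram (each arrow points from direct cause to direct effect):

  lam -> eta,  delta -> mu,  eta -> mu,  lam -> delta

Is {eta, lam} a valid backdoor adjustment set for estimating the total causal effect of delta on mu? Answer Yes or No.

Yes

Backdoor paths from delta to mu (paths whose first edge points into delta):
  P1: delta <- lam -> eta -> mu
Condition 1 (no descendant of delta in the set): holds — descendants of delta are {mu}; none are in {eta, lam}.
Condition 2 (every backdoor path blocked by {eta, lam}):
  P1: blocked at fork node lam ∈ conditioning set.
{eta, lam} satisfies the backdoor criterion.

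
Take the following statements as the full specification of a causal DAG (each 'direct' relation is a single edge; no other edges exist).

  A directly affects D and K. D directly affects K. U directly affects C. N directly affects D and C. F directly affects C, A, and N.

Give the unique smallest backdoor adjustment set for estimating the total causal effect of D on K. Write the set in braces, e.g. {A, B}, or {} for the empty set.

{A}

Variables eligible for adjustment (non-descendants of D, excluding D and K): {A, C, F, N, U}.
Backdoor paths from D to K:
  P1: D <- A -> K
  P2: D <- N <- F -> A -> K
  P3: D <- N -> C <- F -> A -> K
The empty set is not sufficient: P1 (D <- A -> K) has no collider blocking it and no conditioned non-collider, so it is open.
Try {A}:
  P1: blocked at fork node A ∈ conditioning set.
  P2: blocked at chain node A ∈ conditioning set.
  P3: blocked at collider C (neither it nor any descendant is in the conditioning set).
{A} contains no descendant of D and blocks every backdoor path.
No other singleton works — e.g. {F} leaves P1 open — so {A} is the unique smallest valid adjustment set.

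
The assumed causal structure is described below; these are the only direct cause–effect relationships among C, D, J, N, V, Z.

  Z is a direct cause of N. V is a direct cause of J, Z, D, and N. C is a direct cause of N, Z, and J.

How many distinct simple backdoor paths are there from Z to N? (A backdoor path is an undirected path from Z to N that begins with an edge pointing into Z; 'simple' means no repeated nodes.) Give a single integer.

4

A backdoor path from Z to N is any simple undirected path whose first edge points into Z (i.e. leaves Z via a parent).
Parents of Z: {C, V}.
Enumerating:
  P1: Z <- V -> N
  P2: Z <- V -> J <- C -> N
  P3: Z <- C -> N
  P4: Z <- C -> J <- V -> N
That exhausts the simple backdoor paths. Count: 4.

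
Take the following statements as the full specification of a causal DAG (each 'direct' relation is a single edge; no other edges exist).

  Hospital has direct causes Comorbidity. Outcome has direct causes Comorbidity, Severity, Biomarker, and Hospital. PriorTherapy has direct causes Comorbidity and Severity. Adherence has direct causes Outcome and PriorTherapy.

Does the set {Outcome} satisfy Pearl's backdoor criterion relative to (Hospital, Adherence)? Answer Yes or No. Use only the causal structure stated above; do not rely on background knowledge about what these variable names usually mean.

No

Backdoor paths from Hospital to Adherence (paths whose first edge points into Hospital):
  P1: Hospital <- Comorbidity -> Outcome <- Severity -> PriorTherapy -> Adherence
  P2: Hospital <- Comorbidity -> Outcome -> Adherence
  P3: Hospital <- Comorbidity -> PriorTherapy <- Severity -> Outcome -> Adherence
  P4: Hospital <- Comorbidity -> PriorTherapy -> Adherence
Condition 1 (no descendant of Hospital in the set): FAILS — Outcome is a descendant of Hospital.
Condition 2 (every backdoor path blocked by {Outcome}):
  P1: open — collider(s) Outcome are conditioned on (or have a conditioned descendant) and no non-collider on the path is in the set.
  P2: blocked at chain node Outcome ∈ conditioning set.
  P3: blocked at collider PriorTherapy (neither it nor any descendant is in the conditioning set).
  P4: open — no interior node is in the conditioning set.
{Outcome} does not satisfy the backdoor criterion.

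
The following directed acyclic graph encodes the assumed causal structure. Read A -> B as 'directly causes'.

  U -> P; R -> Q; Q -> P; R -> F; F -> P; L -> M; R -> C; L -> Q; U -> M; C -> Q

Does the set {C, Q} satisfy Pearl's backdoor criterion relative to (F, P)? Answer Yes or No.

Yes

Backdoor paths from F to P (paths whose first edge points into F):
  P1: F <- R -> C -> Q <- L -> M <- U -> P
  P2: F <- R -> C -> Q -> P
  P3: F <- R -> Q <- L -> M <- U -> P
  P4: F <- R -> Q -> P
Condition 1 (no descendant of F in the set): holds — descendants of F are {P}; none are in {C, Q}.
Condition 2 (every backdoor path blocked by {C, Q}):
  P1: blocked at chain node C ∈ conditioning set.
  P2: blocked at chain node C ∈ conditioning set.
  P3: blocked at collider M (neither it nor any descendant is in the conditioning set).
  P4: blocked at chain node Q ∈ conditioning set.
{C, Q} satisfies the backdoor criterion.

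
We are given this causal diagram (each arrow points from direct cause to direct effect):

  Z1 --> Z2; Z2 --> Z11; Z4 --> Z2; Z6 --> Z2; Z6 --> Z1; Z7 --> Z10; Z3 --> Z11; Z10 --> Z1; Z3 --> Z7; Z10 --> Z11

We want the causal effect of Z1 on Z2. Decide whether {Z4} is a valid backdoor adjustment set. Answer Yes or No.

Backdoor paths from Z1 to Z2 (paths whose first edge points into Z1):
  P1: Z1 <- Z10 <- Z7 <- Z3 -> Z11 <- Z2
  P2: Z1 <- Z10 -> Z11 <- Z2
  P3: Z1 <- Z6 -> Z2
Condition 1 (no descendant of Z1 in the set): holds — descendants of Z1 are {Z11, Z2}; none are in {Z4}.
Condition 2 (every backdoor path blocked by {Z4}):
  P1: blocked at collider Z11 (neither it nor any descendant is in the conditioning set).
  P2: blocked at collider Z11 (neither it nor any descendant is in the conditioning set).
  P3: open — no interior node is in the conditioning set.
{Z4} does not satisfy the backdoor criterion.

No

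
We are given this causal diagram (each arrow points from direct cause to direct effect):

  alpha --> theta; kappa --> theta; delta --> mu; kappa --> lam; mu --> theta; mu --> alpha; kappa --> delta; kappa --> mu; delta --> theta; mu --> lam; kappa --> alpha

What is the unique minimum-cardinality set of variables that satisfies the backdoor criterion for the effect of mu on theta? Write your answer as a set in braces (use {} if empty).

{delta, kappa}

Variables eligible for adjustment (non-descendants of mu, excluding mu and theta): {delta, kappa}.
Backdoor paths from mu to theta:
  P1: mu <- kappa -> delta -> theta
  P2: mu <- kappa -> alpha -> theta
  P3: mu <- kappa -> theta
  P4: mu <- delta <- kappa -> alpha -> theta
  P5: mu <- delta <- kappa -> theta
  P6: mu <- delta -> theta
The empty set is not sufficient: P1 (mu <- kappa -> delta -> theta) has no collider blocking it and no conditioned non-collider, so it is open.
Try {delta, kappa}:
  P1: blocked at fork node kappa ∈ conditioning set.
  P2: blocked at fork node kappa ∈ conditioning set.
  P3: blocked at fork node kappa ∈ conditioning set.
  P4: blocked at chain node delta ∈ conditioning set.
  P5: blocked at chain node delta ∈ conditioning set.
  P6: blocked at fork node delta ∈ conditioning set.
{delta, kappa} contains no descendant of mu and blocks every backdoor path.
Every element of {delta, kappa} is needed (dropping delta leaves P6 open; dropping kappa leaves P2 open), so no proper subset is valid.
Among all size-2 subsets of the eligible variables, only {delta, kappa} blocks every backdoor path, so it is the unique smallest valid adjustment set.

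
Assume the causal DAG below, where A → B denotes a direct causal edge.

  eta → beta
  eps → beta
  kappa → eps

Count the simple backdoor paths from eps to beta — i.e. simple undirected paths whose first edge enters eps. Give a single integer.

A backdoor path from eps to beta is any simple undirected path whose first edge points into eps (i.e. leaves eps via a parent).
Parents of eps: {kappa}.
No simple path from any parent of eps reaches beta without revisiting eps, so there are no backdoor paths.

0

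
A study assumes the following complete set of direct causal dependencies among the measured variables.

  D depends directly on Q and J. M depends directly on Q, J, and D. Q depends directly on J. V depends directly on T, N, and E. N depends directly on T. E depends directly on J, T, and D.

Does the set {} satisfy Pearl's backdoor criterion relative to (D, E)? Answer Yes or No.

No

Backdoor paths from D to E (paths whose first edge points into D):
  P1: D <- J -> E
  P2: D <- Q <- J -> E
  P3: D <- Q -> M <- J -> E
Condition 1 (no descendant of D in the set): holds — descendants of D are {E, M, V}; none are in {}.
Condition 2 (every backdoor path blocked by {}):
  P1: open — no interior node is in the conditioning set.
  P2: open — no interior node is in the conditioning set.
  P3: blocked at collider M (neither it nor any descendant is in the conditioning set).
{} does not satisfy the backdoor criterion.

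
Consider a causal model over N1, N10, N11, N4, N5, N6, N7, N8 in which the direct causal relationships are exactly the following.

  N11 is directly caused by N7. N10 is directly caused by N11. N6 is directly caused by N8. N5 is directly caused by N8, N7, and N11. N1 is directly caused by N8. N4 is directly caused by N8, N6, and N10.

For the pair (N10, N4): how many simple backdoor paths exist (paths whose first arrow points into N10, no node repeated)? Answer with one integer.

A backdoor path from N10 to N4 is any simple undirected path whose first edge points into N10 (i.e. leaves N10 via a parent).
Parents of N10: {N11}.
Enumerating:
  P1: N10 <- N11 <- N7 -> N5 <- N8 -> N6 -> N4
  P2: N10 <- N11 <- N7 -> N5 <- N8 -> N4
  P3: N10 <- N11 -> N5 <- N8 -> N6 -> N4
  P4: N10 <- N11 -> N5 <- N8 -> N4
That exhausts the simple backdoor paths. Count: 4.

4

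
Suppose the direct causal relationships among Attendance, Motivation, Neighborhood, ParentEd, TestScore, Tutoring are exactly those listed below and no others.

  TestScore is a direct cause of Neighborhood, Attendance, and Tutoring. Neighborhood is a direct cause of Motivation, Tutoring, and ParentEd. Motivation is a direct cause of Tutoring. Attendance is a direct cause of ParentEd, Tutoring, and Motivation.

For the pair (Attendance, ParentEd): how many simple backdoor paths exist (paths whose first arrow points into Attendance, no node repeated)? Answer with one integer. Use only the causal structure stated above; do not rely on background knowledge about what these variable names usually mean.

A backdoor path from Attendance to ParentEd is any simple undirected path whose first edge points into Attendance (i.e. leaves Attendance via a parent).
Parents of Attendance: {TestScore}.
Enumerating:
  P1: Attendance <- TestScore -> Neighborhood -> ParentEd
  P2: Attendance <- TestScore -> Tutoring <- Neighborhood -> ParentEd
  P3: Attendance <- TestScore -> Tutoring <- Motivation <- Neighborhood -> ParentEd
That exhausts the simple backdoor paths. Count: 3.

3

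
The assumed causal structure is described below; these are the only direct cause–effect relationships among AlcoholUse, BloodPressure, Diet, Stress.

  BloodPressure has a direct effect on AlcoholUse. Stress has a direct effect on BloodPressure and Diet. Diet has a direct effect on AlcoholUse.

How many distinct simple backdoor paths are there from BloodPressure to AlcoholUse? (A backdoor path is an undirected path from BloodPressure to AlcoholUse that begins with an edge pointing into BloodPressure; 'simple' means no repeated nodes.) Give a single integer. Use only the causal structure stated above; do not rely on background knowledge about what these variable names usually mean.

1

A backdoor path from BloodPressure to AlcoholUse is any simple undirected path whose first edge points into BloodPressure (i.e. leaves BloodPressure via a parent).
Parents of BloodPressure: {Stress}.
Enumerating:
  P1: BloodPressure <- Stress -> Diet -> AlcoholUse
That exhausts the simple backdoor paths. Count: 1.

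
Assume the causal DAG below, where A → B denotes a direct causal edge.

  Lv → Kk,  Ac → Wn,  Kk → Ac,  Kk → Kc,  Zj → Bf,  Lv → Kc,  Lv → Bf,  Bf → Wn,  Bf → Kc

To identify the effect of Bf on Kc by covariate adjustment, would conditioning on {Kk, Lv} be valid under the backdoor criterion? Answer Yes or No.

Yes

Backdoor paths from Bf to Kc (paths whose first edge points into Bf):
  P1: Bf <- Lv -> Kk -> Kc
  P2: Bf <- Lv -> Kc
Condition 1 (no descendant of Bf in the set): holds — descendants of Bf are {Kc, Wn}; none are in {Kk, Lv}.
Condition 2 (every backdoor path blocked by {Kk, Lv}):
  P1: blocked at fork node Lv ∈ conditioning set.
  P2: blocked at fork node Lv ∈ conditioning set.
{Kk, Lv} satisfies the backdoor criterion.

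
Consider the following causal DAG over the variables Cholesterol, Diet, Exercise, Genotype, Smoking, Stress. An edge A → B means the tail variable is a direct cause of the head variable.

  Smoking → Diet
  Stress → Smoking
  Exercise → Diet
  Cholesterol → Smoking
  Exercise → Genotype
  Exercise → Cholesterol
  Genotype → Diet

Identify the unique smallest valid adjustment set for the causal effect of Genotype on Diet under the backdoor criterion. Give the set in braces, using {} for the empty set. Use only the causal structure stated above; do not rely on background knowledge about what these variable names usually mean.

Variables eligible for adjustment (non-descendants of Genotype, excluding Genotype and Diet): {Cholesterol, Exercise, Smoking, Stress}.
Backdoor paths from Genotype to Diet:
  P1: Genotype <- Exercise -> Cholesterol -> Smoking -> Diet
  P2: Genotype <- Exercise -> Diet
The empty set is not sufficient: P1 (Genotype <- Exercise -> Cholesterol -> Smoking -> Diet) has no collider blocking it and no conditioned non-collider, so it is open.
Try {Exercise}:
  P1: blocked at fork node Exercise ∈ conditioning set.
  P2: blocked at fork node Exercise ∈ conditioning set.
{Exercise} contains no descendant of Genotype and blocks every backdoor path.
No other singleton works — e.g. {Stress} leaves P1 open — so {Exercise} is the unique smallest valid adjustment set.

{Exercise}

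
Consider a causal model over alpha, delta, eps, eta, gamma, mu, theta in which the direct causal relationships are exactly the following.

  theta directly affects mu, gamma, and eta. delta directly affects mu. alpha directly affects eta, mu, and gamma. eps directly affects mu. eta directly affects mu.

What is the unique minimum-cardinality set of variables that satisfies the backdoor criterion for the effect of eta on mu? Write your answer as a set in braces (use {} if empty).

Variables eligible for adjustment (non-descendants of eta, excluding eta and mu): {alpha, delta, eps, gamma, theta}.
Backdoor paths from eta to mu:
  P1: eta <- theta -> gamma <- alpha -> mu
  P2: eta <- theta -> mu
  P3: eta <- alpha -> gamma <- theta -> mu
  P4: eta <- alpha -> mu
The empty set is not sufficient: P2 (eta <- theta -> mu) has no collider blocking it and no conditioned non-collider, so it is open.
Try {alpha, theta}:
  P1: blocked at fork node theta ∈ conditioning set.
  P2: blocked at fork node theta ∈ conditioning set.
  P3: blocked at fork node alpha ∈ conditioning set.
  P4: blocked at fork node alpha ∈ conditioning set.
{alpha, theta} contains no descendant of eta and blocks every backdoor path.
Every element of {alpha, theta} is needed (dropping alpha leaves P4 open; dropping theta leaves P2 open), so no proper subset is valid.
Among all size-2 subsets of the eligible variables, only {alpha, theta} blocks every backdoor path, so it is the unique smallest valid adjustment set.

{alpha, theta}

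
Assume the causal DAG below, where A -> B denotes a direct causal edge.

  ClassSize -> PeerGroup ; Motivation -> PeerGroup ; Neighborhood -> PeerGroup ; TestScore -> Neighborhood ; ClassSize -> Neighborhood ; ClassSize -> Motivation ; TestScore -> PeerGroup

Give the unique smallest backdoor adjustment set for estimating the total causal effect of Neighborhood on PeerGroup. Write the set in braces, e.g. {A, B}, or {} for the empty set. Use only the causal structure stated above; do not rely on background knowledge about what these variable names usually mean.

{ClassSize, TestScore}

Variables eligible for adjustment (non-descendants of Neighborhood, excluding Neighborhood and PeerGroup): {ClassSize, Motivation, TestScore}.
Backdoor paths from Neighborhood to PeerGroup:
  P1: Neighborhood <- ClassSize -> Motivation -> PeerGroup
  P2: Neighborhood <- ClassSize -> PeerGroup
  P3: Neighborhood <- TestScore -> PeerGroup
The empty set is not sufficient: P1 (Neighborhood <- ClassSize -> Motivation -> PeerGroup) has no collider blocking it and no conditioned non-collider, so it is open.
Try {ClassSize, TestScore}:
  P1: blocked at fork node ClassSize ∈ conditioning set.
  P2: blocked at fork node ClassSize ∈ conditioning set.
  P3: blocked at fork node TestScore ∈ conditioning set.
{ClassSize, TestScore} contains no descendant of Neighborhood and blocks every backdoor path.
Every element of {ClassSize, TestScore} is needed (dropping ClassSize leaves P1 open; dropping TestScore leaves P3 open), so no proper subset is valid.
Among all size-2 subsets of the eligible variables, only {ClassSize, TestScore} blocks every backdoor path, so it is the unique smallest valid adjustment set.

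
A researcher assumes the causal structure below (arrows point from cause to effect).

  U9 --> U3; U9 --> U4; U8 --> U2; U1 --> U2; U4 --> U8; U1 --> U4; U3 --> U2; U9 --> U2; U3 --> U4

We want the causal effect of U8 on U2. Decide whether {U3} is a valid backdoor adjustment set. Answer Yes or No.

Backdoor paths from U8 to U2 (paths whose first edge points into U8):
  P1: U8 <- U4 <- U9 -> U3 -> U2
  P2: U8 <- U4 <- U9 -> U2
  P3: U8 <- U4 <- U3 <- U9 -> U2
  P4: U8 <- U4 <- U3 -> U2
  P5: U8 <- U4 <- U1 -> U2
Condition 1 (no descendant of U8 in the set): holds — descendants of U8 are {U2}; none are in {U3}.
Condition 2 (every backdoor path blocked by {U3}):
  P1: blocked at chain node U3 ∈ conditioning set.
  P2: open — no interior node is in the conditioning set.
  P3: blocked at chain node U3 ∈ conditioning set.
  P4: blocked at fork node U3 ∈ conditioning set.
  P5: open — no interior node is in the conditioning set.
{U3} does not satisfy the backdoor criterion.

No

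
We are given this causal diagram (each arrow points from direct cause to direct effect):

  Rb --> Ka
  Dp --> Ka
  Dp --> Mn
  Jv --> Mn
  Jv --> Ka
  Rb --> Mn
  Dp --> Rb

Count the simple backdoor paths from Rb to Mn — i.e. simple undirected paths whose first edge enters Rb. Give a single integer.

A backdoor path from Rb to Mn is any simple undirected path whose first edge points into Rb (i.e. leaves Rb via a parent).
Parents of Rb: {Dp}.
Enumerating:
  P1: Rb <- Dp -> Mn
  P2: Rb <- Dp -> Ka <- Jv -> Mn
That exhausts the simple backdoor paths. Count: 2.

2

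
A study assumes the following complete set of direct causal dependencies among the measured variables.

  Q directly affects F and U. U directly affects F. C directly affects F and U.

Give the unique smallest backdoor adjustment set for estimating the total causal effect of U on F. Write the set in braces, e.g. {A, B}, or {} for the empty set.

{C, Q}

Variables eligible for adjustment (non-descendants of U, excluding U and F): {C, Q}.
Backdoor paths from U to F:
  P1: U <- C -> F
  P2: U <- Q -> F
The empty set is not sufficient: P1 (U <- C -> F) has no collider blocking it and no conditioned non-collider, so it is open.
Try {C, Q}:
  P1: blocked at fork node C ∈ conditioning set.
  P2: blocked at fork node Q ∈ conditioning set.
{C, Q} contains no descendant of U and blocks every backdoor path.
Every element of {C, Q} is needed (dropping C leaves P1 open; dropping Q leaves P2 open), so no proper subset is valid.
Among all size-2 subsets of the eligible variables, only {C, Q} blocks every backdoor path, so it is the unique smallest valid adjustment set.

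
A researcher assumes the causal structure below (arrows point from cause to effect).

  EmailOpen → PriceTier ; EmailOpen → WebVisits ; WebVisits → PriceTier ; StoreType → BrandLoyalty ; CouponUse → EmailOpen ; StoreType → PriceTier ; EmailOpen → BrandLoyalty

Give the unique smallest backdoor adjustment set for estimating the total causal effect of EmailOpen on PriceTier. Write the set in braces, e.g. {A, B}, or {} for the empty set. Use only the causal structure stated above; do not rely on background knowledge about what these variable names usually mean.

{}

Variables eligible for adjustment (non-descendants of EmailOpen, excluding EmailOpen and PriceTier): {CouponUse, StoreType}.
Backdoor paths from EmailOpen to PriceTier:
  (none)
With no backdoor paths the empty set already satisfies the criterion, and it is trivially minimal.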